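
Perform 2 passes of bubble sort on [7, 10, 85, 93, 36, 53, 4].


Initial: [7, 10, 85, 93, 36, 53, 4]
Pass 1: [7, 10, 85, 36, 53, 4, 93] (3 swaps)
Pass 2: [7, 10, 36, 53, 4, 85, 93] (3 swaps)

After 2 passes: [7, 10, 36, 53, 4, 85, 93]


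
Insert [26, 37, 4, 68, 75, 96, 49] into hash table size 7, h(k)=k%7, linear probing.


Insert 26: h=5 -> slot 5
Insert 37: h=2 -> slot 2
Insert 4: h=4 -> slot 4
Insert 68: h=5, 1 probes -> slot 6
Insert 75: h=5, 2 probes -> slot 0
Insert 96: h=5, 3 probes -> slot 1
Insert 49: h=0, 3 probes -> slot 3

Table: [75, 96, 37, 49, 4, 26, 68]


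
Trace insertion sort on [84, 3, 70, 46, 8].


Initial: [84, 3, 70, 46, 8]
Insert 3: [3, 84, 70, 46, 8]
Insert 70: [3, 70, 84, 46, 8]
Insert 46: [3, 46, 70, 84, 8]
Insert 8: [3, 8, 46, 70, 84]

Sorted: [3, 8, 46, 70, 84]


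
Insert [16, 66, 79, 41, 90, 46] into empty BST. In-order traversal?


Insert 16: root
Insert 66: R from 16
Insert 79: R from 16 -> R from 66
Insert 41: R from 16 -> L from 66
Insert 90: R from 16 -> R from 66 -> R from 79
Insert 46: R from 16 -> L from 66 -> R from 41

In-order: [16, 41, 46, 66, 79, 90]


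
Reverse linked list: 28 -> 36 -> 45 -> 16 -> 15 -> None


Step 1: curr=28, set curr.next=prev(None) | reversed so far: 28
Step 2: curr=36, set curr.next=prev(28) | reversed so far: 36 -> 28
Step 3: curr=45, set curr.next=prev(36) | reversed so far: 45 -> 36 -> 28
Step 4: curr=16, set curr.next=prev(45) | reversed so far: 16 -> 45 -> 36 -> 28
Step 5: curr=15, set curr.next=prev(16) | reversed so far: 15 -> 16 -> 45 -> 36 -> 28

15 -> 16 -> 45 -> 36 -> 28 -> None


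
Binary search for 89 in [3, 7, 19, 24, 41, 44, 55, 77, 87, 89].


Step 1: lo=0, hi=9, mid=4, val=41
Step 2: lo=5, hi=9, mid=7, val=77
Step 3: lo=8, hi=9, mid=8, val=87
Step 4: lo=9, hi=9, mid=9, val=89

Found at index 9


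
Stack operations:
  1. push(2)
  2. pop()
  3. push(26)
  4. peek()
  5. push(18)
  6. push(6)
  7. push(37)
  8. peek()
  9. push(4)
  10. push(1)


push(2) -> [2]
pop()->2, []
push(26) -> [26]
peek()->26
push(18) -> [26, 18]
push(6) -> [26, 18, 6]
push(37) -> [26, 18, 6, 37]
peek()->37
push(4) -> [26, 18, 6, 37, 4]
push(1) -> [26, 18, 6, 37, 4, 1]

Final stack: [26, 18, 6, 37, 4, 1]


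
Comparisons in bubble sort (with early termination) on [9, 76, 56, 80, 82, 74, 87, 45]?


Algorithm: bubble sort (with early termination)
Input: [9, 76, 56, 80, 82, 74, 87, 45]
Sorted: [9, 45, 56, 74, 76, 80, 82, 87]

28


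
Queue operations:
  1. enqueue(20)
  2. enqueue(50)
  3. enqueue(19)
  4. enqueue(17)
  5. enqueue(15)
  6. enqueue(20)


enqueue(20) -> [20]
enqueue(50) -> [20, 50]
enqueue(19) -> [20, 50, 19]
enqueue(17) -> [20, 50, 19, 17]
enqueue(15) -> [20, 50, 19, 17, 15]
enqueue(20) -> [20, 50, 19, 17, 15, 20]

Final queue: [20, 50, 19, 17, 15, 20]


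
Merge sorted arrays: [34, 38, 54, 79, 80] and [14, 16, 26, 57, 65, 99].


Take 14 from B
Take 16 from B
Take 26 from B
Take 34 from A
Take 38 from A
Take 54 from A
Take 57 from B
Take 65 from B
Take 79 from A
Take 80 from A

Merged: [14, 16, 26, 34, 38, 54, 57, 65, 79, 80, 99]


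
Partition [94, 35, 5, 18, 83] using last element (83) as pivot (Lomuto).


Pivot: 83
  35 <= 83: swap -> [35, 94, 5, 18, 83]
  5 <= 83: swap -> [35, 5, 94, 18, 83]
  18 <= 83: swap -> [35, 5, 18, 94, 83]
Place pivot at 3: [35, 5, 18, 83, 94]

Partitioned: [35, 5, 18, 83, 94]


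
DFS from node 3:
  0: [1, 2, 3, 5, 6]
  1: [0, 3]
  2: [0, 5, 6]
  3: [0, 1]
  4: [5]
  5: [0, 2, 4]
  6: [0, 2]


Visit 3, push [1, 0]
Visit 0, push [6, 5, 2, 1]
Visit 1, push []
Visit 2, push [6, 5]
Visit 5, push [4]
Visit 4, push []
Visit 6, push []

DFS order: [3, 0, 1, 2, 5, 4, 6]


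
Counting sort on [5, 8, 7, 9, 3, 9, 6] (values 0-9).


Input: [5, 8, 7, 9, 3, 9, 6]
Counts: [0, 0, 0, 1, 0, 1, 1, 1, 1, 2]

Sorted: [3, 5, 6, 7, 8, 9, 9]


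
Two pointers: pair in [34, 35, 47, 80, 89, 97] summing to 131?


lo=0(34)+hi=5(97)=131

Yes: 34+97=131


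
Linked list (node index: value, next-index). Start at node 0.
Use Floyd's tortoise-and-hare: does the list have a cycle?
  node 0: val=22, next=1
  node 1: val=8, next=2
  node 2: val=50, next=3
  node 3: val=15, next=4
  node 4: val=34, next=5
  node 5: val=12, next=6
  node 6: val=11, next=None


Floyd's tortoise (slow, +1) and hare (fast, +2):
  init: slow=0, fast=0
  step 1: slow=1, fast=2
  step 2: slow=2, fast=4
  step 3: slow=3, fast=6
  step 4: fast -> None, no cycle

Cycle: no


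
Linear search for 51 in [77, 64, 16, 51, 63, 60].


i=0: 77!=51
i=1: 64!=51
i=2: 16!=51
i=3: 51==51 found!

Found at 3, 4 comps


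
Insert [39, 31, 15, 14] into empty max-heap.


Insert 39: [39]
Insert 31: [39, 31]
Insert 15: [39, 31, 15]
Insert 14: [39, 31, 15, 14]

Final heap: [39, 31, 15, 14]


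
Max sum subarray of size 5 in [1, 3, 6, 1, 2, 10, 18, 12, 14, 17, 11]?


[0:5]: 13
[1:6]: 22
[2:7]: 37
[3:8]: 43
[4:9]: 56
[5:10]: 71
[6:11]: 72

Max: 72 at [6:11]


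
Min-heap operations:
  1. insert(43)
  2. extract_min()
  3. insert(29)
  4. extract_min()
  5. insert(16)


insert(43) -> [43]
extract_min()->43, []
insert(29) -> [29]
extract_min()->29, []
insert(16) -> [16]

Final heap: [16]


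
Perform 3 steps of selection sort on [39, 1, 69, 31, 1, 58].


Initial: [39, 1, 69, 31, 1, 58]
Step 1: min=1 at 1
  Swap: [1, 39, 69, 31, 1, 58]
Step 2: min=1 at 4
  Swap: [1, 1, 69, 31, 39, 58]
Step 3: min=31 at 3
  Swap: [1, 1, 31, 69, 39, 58]

After 3 steps: [1, 1, 31, 69, 39, 58]


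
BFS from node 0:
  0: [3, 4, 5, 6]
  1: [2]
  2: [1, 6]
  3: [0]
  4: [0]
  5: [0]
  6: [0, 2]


Visit 0, enqueue [3, 4, 5, 6]
Visit 3, enqueue []
Visit 4, enqueue []
Visit 5, enqueue []
Visit 6, enqueue [2]
Visit 2, enqueue [1]
Visit 1, enqueue []

BFS order: [0, 3, 4, 5, 6, 2, 1]


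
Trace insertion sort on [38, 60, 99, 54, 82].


Initial: [38, 60, 99, 54, 82]
Insert 60: [38, 60, 99, 54, 82]
Insert 99: [38, 60, 99, 54, 82]
Insert 54: [38, 54, 60, 99, 82]
Insert 82: [38, 54, 60, 82, 99]

Sorted: [38, 54, 60, 82, 99]


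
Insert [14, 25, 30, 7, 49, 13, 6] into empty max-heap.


Insert 14: [14]
Insert 25: [25, 14]
Insert 30: [30, 14, 25]
Insert 7: [30, 14, 25, 7]
Insert 49: [49, 30, 25, 7, 14]
Insert 13: [49, 30, 25, 7, 14, 13]
Insert 6: [49, 30, 25, 7, 14, 13, 6]

Final heap: [49, 30, 25, 7, 14, 13, 6]


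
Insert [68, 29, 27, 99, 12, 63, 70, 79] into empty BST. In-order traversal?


Insert 68: root
Insert 29: L from 68
Insert 27: L from 68 -> L from 29
Insert 99: R from 68
Insert 12: L from 68 -> L from 29 -> L from 27
Insert 63: L from 68 -> R from 29
Insert 70: R from 68 -> L from 99
Insert 79: R from 68 -> L from 99 -> R from 70

In-order: [12, 27, 29, 63, 68, 70, 79, 99]


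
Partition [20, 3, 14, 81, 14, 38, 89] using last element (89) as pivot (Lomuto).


Pivot: 89
  20 <= 89: advance i (no swap)
  3 <= 89: advance i (no swap)
  14 <= 89: advance i (no swap)
  81 <= 89: advance i (no swap)
  14 <= 89: advance i (no swap)
  38 <= 89: advance i (no swap)
Place pivot at 6: [20, 3, 14, 81, 14, 38, 89]

Partitioned: [20, 3, 14, 81, 14, 38, 89]


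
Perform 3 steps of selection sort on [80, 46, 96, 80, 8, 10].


Initial: [80, 46, 96, 80, 8, 10]
Step 1: min=8 at 4
  Swap: [8, 46, 96, 80, 80, 10]
Step 2: min=10 at 5
  Swap: [8, 10, 96, 80, 80, 46]
Step 3: min=46 at 5
  Swap: [8, 10, 46, 80, 80, 96]

After 3 steps: [8, 10, 46, 80, 80, 96]


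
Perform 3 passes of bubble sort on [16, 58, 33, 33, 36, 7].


Initial: [16, 58, 33, 33, 36, 7]
Pass 1: [16, 33, 33, 36, 7, 58] (4 swaps)
Pass 2: [16, 33, 33, 7, 36, 58] (1 swaps)
Pass 3: [16, 33, 7, 33, 36, 58] (1 swaps)

After 3 passes: [16, 33, 7, 33, 36, 58]


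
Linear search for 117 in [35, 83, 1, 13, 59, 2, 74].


i=0: 35!=117
i=1: 83!=117
i=2: 1!=117
i=3: 13!=117
i=4: 59!=117
i=5: 2!=117
i=6: 74!=117

Not found, 7 comps


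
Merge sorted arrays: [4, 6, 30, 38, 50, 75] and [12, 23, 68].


Take 4 from A
Take 6 from A
Take 12 from B
Take 23 from B
Take 30 from A
Take 38 from A
Take 50 from A
Take 68 from B

Merged: [4, 6, 12, 23, 30, 38, 50, 68, 75]


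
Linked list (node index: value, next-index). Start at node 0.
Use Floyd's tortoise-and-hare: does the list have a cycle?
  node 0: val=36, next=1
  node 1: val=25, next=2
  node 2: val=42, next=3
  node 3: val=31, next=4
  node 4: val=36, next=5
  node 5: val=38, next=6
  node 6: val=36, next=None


Floyd's tortoise (slow, +1) and hare (fast, +2):
  init: slow=0, fast=0
  step 1: slow=1, fast=2
  step 2: slow=2, fast=4
  step 3: slow=3, fast=6
  step 4: fast -> None, no cycle

Cycle: no


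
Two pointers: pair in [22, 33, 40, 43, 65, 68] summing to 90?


lo=0(22)+hi=5(68)=90

Yes: 22+68=90


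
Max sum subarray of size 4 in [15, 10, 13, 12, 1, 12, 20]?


[0:4]: 50
[1:5]: 36
[2:6]: 38
[3:7]: 45

Max: 50 at [0:4]


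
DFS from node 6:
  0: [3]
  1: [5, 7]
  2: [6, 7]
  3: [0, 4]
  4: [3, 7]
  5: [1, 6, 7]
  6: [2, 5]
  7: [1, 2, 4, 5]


Visit 6, push [5, 2]
Visit 2, push [7]
Visit 7, push [5, 4, 1]
Visit 1, push [5]
Visit 5, push []
Visit 4, push [3]
Visit 3, push [0]
Visit 0, push []

DFS order: [6, 2, 7, 1, 5, 4, 3, 0]


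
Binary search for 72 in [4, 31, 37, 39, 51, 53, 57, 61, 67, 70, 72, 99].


Step 1: lo=0, hi=11, mid=5, val=53
Step 2: lo=6, hi=11, mid=8, val=67
Step 3: lo=9, hi=11, mid=10, val=72

Found at index 10


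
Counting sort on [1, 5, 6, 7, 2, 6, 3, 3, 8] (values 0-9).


Input: [1, 5, 6, 7, 2, 6, 3, 3, 8]
Counts: [0, 1, 1, 2, 0, 1, 2, 1, 1, 0]

Sorted: [1, 2, 3, 3, 5, 6, 6, 7, 8]


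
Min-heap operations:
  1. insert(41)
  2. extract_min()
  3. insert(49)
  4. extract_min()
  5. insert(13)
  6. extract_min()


insert(41) -> [41]
extract_min()->41, []
insert(49) -> [49]
extract_min()->49, []
insert(13) -> [13]
extract_min()->13, []

Final heap: []


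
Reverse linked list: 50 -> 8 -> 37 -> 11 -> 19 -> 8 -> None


Step 1: curr=50, set curr.next=prev(None) | reversed so far: 50
Step 2: curr=8, set curr.next=prev(50) | reversed so far: 8 -> 50
Step 3: curr=37, set curr.next=prev(8) | reversed so far: 37 -> 8 -> 50
Step 4: curr=11, set curr.next=prev(37) | reversed so far: 11 -> 37 -> 8 -> 50
Step 5: curr=19, set curr.next=prev(11) | reversed so far: 19 -> 11 -> 37 -> 8 -> 50
Step 6: curr=8, set curr.next=prev(19) | reversed so far: 8 -> 19 -> 11 -> 37 -> 8 -> 50

8 -> 19 -> 11 -> 37 -> 8 -> 50 -> None


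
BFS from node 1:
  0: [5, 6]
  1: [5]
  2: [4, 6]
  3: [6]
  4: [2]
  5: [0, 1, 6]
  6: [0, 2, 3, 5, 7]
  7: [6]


Visit 1, enqueue [5]
Visit 5, enqueue [0, 6]
Visit 0, enqueue []
Visit 6, enqueue [2, 3, 7]
Visit 2, enqueue [4]
Visit 3, enqueue []
Visit 7, enqueue []
Visit 4, enqueue []

BFS order: [1, 5, 0, 6, 2, 3, 7, 4]


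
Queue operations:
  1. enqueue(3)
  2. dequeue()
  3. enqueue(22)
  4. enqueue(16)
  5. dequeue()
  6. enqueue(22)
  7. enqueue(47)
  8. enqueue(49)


enqueue(3) -> [3]
dequeue()->3, []
enqueue(22) -> [22]
enqueue(16) -> [22, 16]
dequeue()->22, [16]
enqueue(22) -> [16, 22]
enqueue(47) -> [16, 22, 47]
enqueue(49) -> [16, 22, 47, 49]

Final queue: [16, 22, 47, 49]


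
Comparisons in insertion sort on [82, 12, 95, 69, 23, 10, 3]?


Algorithm: insertion sort
Input: [82, 12, 95, 69, 23, 10, 3]
Sorted: [3, 10, 12, 23, 69, 82, 95]

20


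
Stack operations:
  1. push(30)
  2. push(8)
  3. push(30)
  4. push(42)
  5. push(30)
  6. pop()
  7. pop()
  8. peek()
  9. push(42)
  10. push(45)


push(30) -> [30]
push(8) -> [30, 8]
push(30) -> [30, 8, 30]
push(42) -> [30, 8, 30, 42]
push(30) -> [30, 8, 30, 42, 30]
pop()->30, [30, 8, 30, 42]
pop()->42, [30, 8, 30]
peek()->30
push(42) -> [30, 8, 30, 42]
push(45) -> [30, 8, 30, 42, 45]

Final stack: [30, 8, 30, 42, 45]


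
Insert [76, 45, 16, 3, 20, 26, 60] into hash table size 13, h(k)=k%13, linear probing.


Insert 76: h=11 -> slot 11
Insert 45: h=6 -> slot 6
Insert 16: h=3 -> slot 3
Insert 3: h=3, 1 probes -> slot 4
Insert 20: h=7 -> slot 7
Insert 26: h=0 -> slot 0
Insert 60: h=8 -> slot 8

Table: [26, None, None, 16, 3, None, 45, 20, 60, None, None, 76, None]


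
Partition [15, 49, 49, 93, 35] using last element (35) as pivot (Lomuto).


Pivot: 35
  15 <= 35: advance i (no swap)
Place pivot at 1: [15, 35, 49, 93, 49]

Partitioned: [15, 35, 49, 93, 49]


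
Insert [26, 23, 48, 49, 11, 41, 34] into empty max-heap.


Insert 26: [26]
Insert 23: [26, 23]
Insert 48: [48, 23, 26]
Insert 49: [49, 48, 26, 23]
Insert 11: [49, 48, 26, 23, 11]
Insert 41: [49, 48, 41, 23, 11, 26]
Insert 34: [49, 48, 41, 23, 11, 26, 34]

Final heap: [49, 48, 41, 23, 11, 26, 34]


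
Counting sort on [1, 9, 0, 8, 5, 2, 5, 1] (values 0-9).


Input: [1, 9, 0, 8, 5, 2, 5, 1]
Counts: [1, 2, 1, 0, 0, 2, 0, 0, 1, 1]

Sorted: [0, 1, 1, 2, 5, 5, 8, 9]


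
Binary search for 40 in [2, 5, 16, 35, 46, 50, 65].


Step 1: lo=0, hi=6, mid=3, val=35
Step 2: lo=4, hi=6, mid=5, val=50
Step 3: lo=4, hi=4, mid=4, val=46

Not found


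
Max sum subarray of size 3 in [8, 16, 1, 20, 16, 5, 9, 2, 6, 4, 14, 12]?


[0:3]: 25
[1:4]: 37
[2:5]: 37
[3:6]: 41
[4:7]: 30
[5:8]: 16
[6:9]: 17
[7:10]: 12
[8:11]: 24
[9:12]: 30

Max: 41 at [3:6]


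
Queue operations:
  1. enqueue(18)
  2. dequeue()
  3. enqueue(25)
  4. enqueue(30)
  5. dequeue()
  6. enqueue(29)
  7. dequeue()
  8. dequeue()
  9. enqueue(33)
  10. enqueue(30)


enqueue(18) -> [18]
dequeue()->18, []
enqueue(25) -> [25]
enqueue(30) -> [25, 30]
dequeue()->25, [30]
enqueue(29) -> [30, 29]
dequeue()->30, [29]
dequeue()->29, []
enqueue(33) -> [33]
enqueue(30) -> [33, 30]

Final queue: [33, 30]


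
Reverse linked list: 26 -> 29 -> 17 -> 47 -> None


Step 1: curr=26, set curr.next=prev(None) | reversed so far: 26
Step 2: curr=29, set curr.next=prev(26) | reversed so far: 29 -> 26
Step 3: curr=17, set curr.next=prev(29) | reversed so far: 17 -> 29 -> 26
Step 4: curr=47, set curr.next=prev(17) | reversed so far: 47 -> 17 -> 29 -> 26

47 -> 17 -> 29 -> 26 -> None


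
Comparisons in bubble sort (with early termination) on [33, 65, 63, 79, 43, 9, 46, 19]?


Algorithm: bubble sort (with early termination)
Input: [33, 65, 63, 79, 43, 9, 46, 19]
Sorted: [9, 19, 33, 43, 46, 63, 65, 79]

28


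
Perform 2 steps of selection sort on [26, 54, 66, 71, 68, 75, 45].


Initial: [26, 54, 66, 71, 68, 75, 45]
Step 1: min=26 at 0
  Swap: [26, 54, 66, 71, 68, 75, 45]
Step 2: min=45 at 6
  Swap: [26, 45, 66, 71, 68, 75, 54]

After 2 steps: [26, 45, 66, 71, 68, 75, 54]


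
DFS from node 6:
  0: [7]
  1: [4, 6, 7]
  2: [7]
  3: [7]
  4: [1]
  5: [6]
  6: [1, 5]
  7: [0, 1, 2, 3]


Visit 6, push [5, 1]
Visit 1, push [7, 4]
Visit 4, push []
Visit 7, push [3, 2, 0]
Visit 0, push []
Visit 2, push []
Visit 3, push []
Visit 5, push []

DFS order: [6, 1, 4, 7, 0, 2, 3, 5]


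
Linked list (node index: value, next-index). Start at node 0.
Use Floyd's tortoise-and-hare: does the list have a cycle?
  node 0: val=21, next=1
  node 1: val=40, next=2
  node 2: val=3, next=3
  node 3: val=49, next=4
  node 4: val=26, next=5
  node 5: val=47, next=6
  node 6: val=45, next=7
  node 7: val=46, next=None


Floyd's tortoise (slow, +1) and hare (fast, +2):
  init: slow=0, fast=0
  step 1: slow=1, fast=2
  step 2: slow=2, fast=4
  step 3: slow=3, fast=6
  step 4: fast 6->7->None, no cycle

Cycle: no


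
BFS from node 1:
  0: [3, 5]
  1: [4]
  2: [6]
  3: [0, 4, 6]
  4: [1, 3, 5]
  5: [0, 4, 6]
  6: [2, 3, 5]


Visit 1, enqueue [4]
Visit 4, enqueue [3, 5]
Visit 3, enqueue [0, 6]
Visit 5, enqueue []
Visit 0, enqueue []
Visit 6, enqueue [2]
Visit 2, enqueue []

BFS order: [1, 4, 3, 5, 0, 6, 2]


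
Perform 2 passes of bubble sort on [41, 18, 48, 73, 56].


Initial: [41, 18, 48, 73, 56]
Pass 1: [18, 41, 48, 56, 73] (2 swaps)
Pass 2: [18, 41, 48, 56, 73] (0 swaps)

After 2 passes: [18, 41, 48, 56, 73]


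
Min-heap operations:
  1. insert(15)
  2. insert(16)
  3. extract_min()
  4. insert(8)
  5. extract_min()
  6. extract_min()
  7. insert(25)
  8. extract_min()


insert(15) -> [15]
insert(16) -> [15, 16]
extract_min()->15, [16]
insert(8) -> [8, 16]
extract_min()->8, [16]
extract_min()->16, []
insert(25) -> [25]
extract_min()->25, []

Final heap: []


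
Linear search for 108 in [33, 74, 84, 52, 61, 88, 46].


i=0: 33!=108
i=1: 74!=108
i=2: 84!=108
i=3: 52!=108
i=4: 61!=108
i=5: 88!=108
i=6: 46!=108

Not found, 7 comps


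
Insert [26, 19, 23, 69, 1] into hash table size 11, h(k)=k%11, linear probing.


Insert 26: h=4 -> slot 4
Insert 19: h=8 -> slot 8
Insert 23: h=1 -> slot 1
Insert 69: h=3 -> slot 3
Insert 1: h=1, 1 probes -> slot 2

Table: [None, 23, 1, 69, 26, None, None, None, 19, None, None]


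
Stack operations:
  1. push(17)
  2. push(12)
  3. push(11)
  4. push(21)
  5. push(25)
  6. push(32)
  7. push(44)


push(17) -> [17]
push(12) -> [17, 12]
push(11) -> [17, 12, 11]
push(21) -> [17, 12, 11, 21]
push(25) -> [17, 12, 11, 21, 25]
push(32) -> [17, 12, 11, 21, 25, 32]
push(44) -> [17, 12, 11, 21, 25, 32, 44]

Final stack: [17, 12, 11, 21, 25, 32, 44]


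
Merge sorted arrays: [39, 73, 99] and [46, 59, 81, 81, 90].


Take 39 from A
Take 46 from B
Take 59 from B
Take 73 from A
Take 81 from B
Take 81 from B
Take 90 from B

Merged: [39, 46, 59, 73, 81, 81, 90, 99]


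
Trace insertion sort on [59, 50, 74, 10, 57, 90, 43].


Initial: [59, 50, 74, 10, 57, 90, 43]
Insert 50: [50, 59, 74, 10, 57, 90, 43]
Insert 74: [50, 59, 74, 10, 57, 90, 43]
Insert 10: [10, 50, 59, 74, 57, 90, 43]
Insert 57: [10, 50, 57, 59, 74, 90, 43]
Insert 90: [10, 50, 57, 59, 74, 90, 43]
Insert 43: [10, 43, 50, 57, 59, 74, 90]

Sorted: [10, 43, 50, 57, 59, 74, 90]


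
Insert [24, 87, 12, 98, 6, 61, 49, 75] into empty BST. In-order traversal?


Insert 24: root
Insert 87: R from 24
Insert 12: L from 24
Insert 98: R from 24 -> R from 87
Insert 6: L from 24 -> L from 12
Insert 61: R from 24 -> L from 87
Insert 49: R from 24 -> L from 87 -> L from 61
Insert 75: R from 24 -> L from 87 -> R from 61

In-order: [6, 12, 24, 49, 61, 75, 87, 98]


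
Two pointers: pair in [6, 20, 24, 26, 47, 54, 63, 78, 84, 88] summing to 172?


lo=0(6)+hi=9(88)=94
lo=1(20)+hi=9(88)=108
lo=2(24)+hi=9(88)=112
lo=3(26)+hi=9(88)=114
lo=4(47)+hi=9(88)=135
lo=5(54)+hi=9(88)=142
lo=6(63)+hi=9(88)=151
lo=7(78)+hi=9(88)=166
lo=8(84)+hi=9(88)=172

Yes: 84+88=172


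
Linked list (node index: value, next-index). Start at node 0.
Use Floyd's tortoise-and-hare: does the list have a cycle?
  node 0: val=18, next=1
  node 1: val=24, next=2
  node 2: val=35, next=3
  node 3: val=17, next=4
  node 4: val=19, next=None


Floyd's tortoise (slow, +1) and hare (fast, +2):
  init: slow=0, fast=0
  step 1: slow=1, fast=2
  step 2: slow=2, fast=4
  step 3: fast -> None, no cycle

Cycle: no


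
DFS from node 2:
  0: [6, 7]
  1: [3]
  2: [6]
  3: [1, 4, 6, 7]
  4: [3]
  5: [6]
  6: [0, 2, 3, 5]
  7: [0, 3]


Visit 2, push [6]
Visit 6, push [5, 3, 0]
Visit 0, push [7]
Visit 7, push [3]
Visit 3, push [4, 1]
Visit 1, push []
Visit 4, push []
Visit 5, push []

DFS order: [2, 6, 0, 7, 3, 1, 4, 5]


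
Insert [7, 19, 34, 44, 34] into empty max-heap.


Insert 7: [7]
Insert 19: [19, 7]
Insert 34: [34, 7, 19]
Insert 44: [44, 34, 19, 7]
Insert 34: [44, 34, 19, 7, 34]

Final heap: [44, 34, 19, 7, 34]


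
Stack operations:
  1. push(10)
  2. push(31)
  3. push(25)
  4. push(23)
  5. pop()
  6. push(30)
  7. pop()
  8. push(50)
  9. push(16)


push(10) -> [10]
push(31) -> [10, 31]
push(25) -> [10, 31, 25]
push(23) -> [10, 31, 25, 23]
pop()->23, [10, 31, 25]
push(30) -> [10, 31, 25, 30]
pop()->30, [10, 31, 25]
push(50) -> [10, 31, 25, 50]
push(16) -> [10, 31, 25, 50, 16]

Final stack: [10, 31, 25, 50, 16]


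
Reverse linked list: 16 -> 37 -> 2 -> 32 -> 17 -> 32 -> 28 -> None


Step 1: curr=16, set curr.next=prev(None) | reversed so far: 16
Step 2: curr=37, set curr.next=prev(16) | reversed so far: 37 -> 16
Step 3: curr=2, set curr.next=prev(37) | reversed so far: 2 -> 37 -> 16
Step 4: curr=32, set curr.next=prev(2) | reversed so far: 32 -> 2 -> 37 -> 16
Step 5: curr=17, set curr.next=prev(32) | reversed so far: 17 -> 32 -> 2 -> 37 -> 16
Step 6: curr=32, set curr.next=prev(17) | reversed so far: 32 -> 17 -> 32 -> 2 -> 37 -> 16
Step 7: curr=28, set curr.next=prev(32) | reversed so far: 28 -> 32 -> 17 -> 32 -> 2 -> 37 -> 16

28 -> 32 -> 17 -> 32 -> 2 -> 37 -> 16 -> None


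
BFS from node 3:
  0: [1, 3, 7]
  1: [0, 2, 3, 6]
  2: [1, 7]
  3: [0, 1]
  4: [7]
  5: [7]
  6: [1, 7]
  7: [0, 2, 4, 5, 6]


Visit 3, enqueue [0, 1]
Visit 0, enqueue [7]
Visit 1, enqueue [2, 6]
Visit 7, enqueue [4, 5]
Visit 2, enqueue []
Visit 6, enqueue []
Visit 4, enqueue []
Visit 5, enqueue []

BFS order: [3, 0, 1, 7, 2, 6, 4, 5]


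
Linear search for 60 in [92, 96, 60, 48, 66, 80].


i=0: 92!=60
i=1: 96!=60
i=2: 60==60 found!

Found at 2, 3 comps


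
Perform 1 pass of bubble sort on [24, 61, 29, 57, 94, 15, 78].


Initial: [24, 61, 29, 57, 94, 15, 78]
Pass 1: [24, 29, 57, 61, 15, 78, 94] (4 swaps)

After 1 pass: [24, 29, 57, 61, 15, 78, 94]


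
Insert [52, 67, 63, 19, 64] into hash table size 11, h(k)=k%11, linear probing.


Insert 52: h=8 -> slot 8
Insert 67: h=1 -> slot 1
Insert 63: h=8, 1 probes -> slot 9
Insert 19: h=8, 2 probes -> slot 10
Insert 64: h=9, 2 probes -> slot 0

Table: [64, 67, None, None, None, None, None, None, 52, 63, 19]


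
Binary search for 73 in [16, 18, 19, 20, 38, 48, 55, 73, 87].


Step 1: lo=0, hi=8, mid=4, val=38
Step 2: lo=5, hi=8, mid=6, val=55
Step 3: lo=7, hi=8, mid=7, val=73

Found at index 7


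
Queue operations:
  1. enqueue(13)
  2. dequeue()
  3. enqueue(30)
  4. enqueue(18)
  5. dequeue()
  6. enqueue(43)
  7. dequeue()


enqueue(13) -> [13]
dequeue()->13, []
enqueue(30) -> [30]
enqueue(18) -> [30, 18]
dequeue()->30, [18]
enqueue(43) -> [18, 43]
dequeue()->18, [43]

Final queue: [43]


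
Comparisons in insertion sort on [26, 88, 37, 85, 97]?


Algorithm: insertion sort
Input: [26, 88, 37, 85, 97]
Sorted: [26, 37, 85, 88, 97]

6


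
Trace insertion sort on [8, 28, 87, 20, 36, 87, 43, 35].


Initial: [8, 28, 87, 20, 36, 87, 43, 35]
Insert 28: [8, 28, 87, 20, 36, 87, 43, 35]
Insert 87: [8, 28, 87, 20, 36, 87, 43, 35]
Insert 20: [8, 20, 28, 87, 36, 87, 43, 35]
Insert 36: [8, 20, 28, 36, 87, 87, 43, 35]
Insert 87: [8, 20, 28, 36, 87, 87, 43, 35]
Insert 43: [8, 20, 28, 36, 43, 87, 87, 35]
Insert 35: [8, 20, 28, 35, 36, 43, 87, 87]

Sorted: [8, 20, 28, 35, 36, 43, 87, 87]


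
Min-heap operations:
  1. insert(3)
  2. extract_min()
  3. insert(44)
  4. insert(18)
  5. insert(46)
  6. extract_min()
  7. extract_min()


insert(3) -> [3]
extract_min()->3, []
insert(44) -> [44]
insert(18) -> [18, 44]
insert(46) -> [18, 44, 46]
extract_min()->18, [44, 46]
extract_min()->44, [46]

Final heap: [46]


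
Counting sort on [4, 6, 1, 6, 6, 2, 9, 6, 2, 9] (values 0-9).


Input: [4, 6, 1, 6, 6, 2, 9, 6, 2, 9]
Counts: [0, 1, 2, 0, 1, 0, 4, 0, 0, 2]

Sorted: [1, 2, 2, 4, 6, 6, 6, 6, 9, 9]


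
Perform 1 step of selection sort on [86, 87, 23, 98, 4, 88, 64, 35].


Initial: [86, 87, 23, 98, 4, 88, 64, 35]
Step 1: min=4 at 4
  Swap: [4, 87, 23, 98, 86, 88, 64, 35]

After 1 step: [4, 87, 23, 98, 86, 88, 64, 35]


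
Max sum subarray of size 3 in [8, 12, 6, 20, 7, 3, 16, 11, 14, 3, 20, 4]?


[0:3]: 26
[1:4]: 38
[2:5]: 33
[3:6]: 30
[4:7]: 26
[5:8]: 30
[6:9]: 41
[7:10]: 28
[8:11]: 37
[9:12]: 27

Max: 41 at [6:9]


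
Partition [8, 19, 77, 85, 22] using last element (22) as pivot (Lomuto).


Pivot: 22
  8 <= 22: advance i (no swap)
  19 <= 22: advance i (no swap)
Place pivot at 2: [8, 19, 22, 85, 77]

Partitioned: [8, 19, 22, 85, 77]


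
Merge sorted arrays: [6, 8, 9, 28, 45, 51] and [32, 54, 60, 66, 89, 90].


Take 6 from A
Take 8 from A
Take 9 from A
Take 28 from A
Take 32 from B
Take 45 from A
Take 51 from A

Merged: [6, 8, 9, 28, 32, 45, 51, 54, 60, 66, 89, 90]


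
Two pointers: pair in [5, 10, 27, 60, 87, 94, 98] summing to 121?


lo=0(5)+hi=6(98)=103
lo=1(10)+hi=6(98)=108
lo=2(27)+hi=6(98)=125
lo=2(27)+hi=5(94)=121

Yes: 27+94=121


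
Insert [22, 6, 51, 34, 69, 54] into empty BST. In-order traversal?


Insert 22: root
Insert 6: L from 22
Insert 51: R from 22
Insert 34: R from 22 -> L from 51
Insert 69: R from 22 -> R from 51
Insert 54: R from 22 -> R from 51 -> L from 69

In-order: [6, 22, 34, 51, 54, 69]


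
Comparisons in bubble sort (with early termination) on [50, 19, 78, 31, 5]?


Algorithm: bubble sort (with early termination)
Input: [50, 19, 78, 31, 5]
Sorted: [5, 19, 31, 50, 78]

10


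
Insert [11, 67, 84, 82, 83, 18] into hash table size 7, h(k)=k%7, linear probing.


Insert 11: h=4 -> slot 4
Insert 67: h=4, 1 probes -> slot 5
Insert 84: h=0 -> slot 0
Insert 82: h=5, 1 probes -> slot 6
Insert 83: h=6, 2 probes -> slot 1
Insert 18: h=4, 5 probes -> slot 2

Table: [84, 83, 18, None, 11, 67, 82]


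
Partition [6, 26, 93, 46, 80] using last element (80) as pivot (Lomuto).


Pivot: 80
  6 <= 80: advance i (no swap)
  26 <= 80: advance i (no swap)
  46 <= 80: swap -> [6, 26, 46, 93, 80]
Place pivot at 3: [6, 26, 46, 80, 93]

Partitioned: [6, 26, 46, 80, 93]


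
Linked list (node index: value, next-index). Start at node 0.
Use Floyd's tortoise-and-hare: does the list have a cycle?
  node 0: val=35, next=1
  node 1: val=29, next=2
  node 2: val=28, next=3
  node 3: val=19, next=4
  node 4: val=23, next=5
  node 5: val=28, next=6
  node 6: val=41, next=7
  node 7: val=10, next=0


Floyd's tortoise (slow, +1) and hare (fast, +2):
  init: slow=0, fast=0
  step 1: slow=1, fast=2
  step 2: slow=2, fast=4
  step 3: slow=3, fast=6
  step 4: slow=4, fast=0
  step 5: slow=5, fast=2
  step 6: slow=6, fast=4
  step 7: slow=7, fast=6
  step 8: slow=0, fast=0
  slow == fast at node 0: cycle detected

Cycle: yes


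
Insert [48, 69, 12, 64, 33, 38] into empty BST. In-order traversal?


Insert 48: root
Insert 69: R from 48
Insert 12: L from 48
Insert 64: R from 48 -> L from 69
Insert 33: L from 48 -> R from 12
Insert 38: L from 48 -> R from 12 -> R from 33

In-order: [12, 33, 38, 48, 64, 69]


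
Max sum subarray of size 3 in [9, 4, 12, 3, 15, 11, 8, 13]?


[0:3]: 25
[1:4]: 19
[2:5]: 30
[3:6]: 29
[4:7]: 34
[5:8]: 32

Max: 34 at [4:7]


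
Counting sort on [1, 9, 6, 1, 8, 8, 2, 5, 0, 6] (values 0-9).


Input: [1, 9, 6, 1, 8, 8, 2, 5, 0, 6]
Counts: [1, 2, 1, 0, 0, 1, 2, 0, 2, 1]

Sorted: [0, 1, 1, 2, 5, 6, 6, 8, 8, 9]


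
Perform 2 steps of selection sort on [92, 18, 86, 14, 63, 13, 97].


Initial: [92, 18, 86, 14, 63, 13, 97]
Step 1: min=13 at 5
  Swap: [13, 18, 86, 14, 63, 92, 97]
Step 2: min=14 at 3
  Swap: [13, 14, 86, 18, 63, 92, 97]

After 2 steps: [13, 14, 86, 18, 63, 92, 97]


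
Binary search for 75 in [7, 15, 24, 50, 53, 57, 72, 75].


Step 1: lo=0, hi=7, mid=3, val=50
Step 2: lo=4, hi=7, mid=5, val=57
Step 3: lo=6, hi=7, mid=6, val=72
Step 4: lo=7, hi=7, mid=7, val=75

Found at index 7


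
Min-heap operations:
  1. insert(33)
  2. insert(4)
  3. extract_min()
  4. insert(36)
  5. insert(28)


insert(33) -> [33]
insert(4) -> [4, 33]
extract_min()->4, [33]
insert(36) -> [33, 36]
insert(28) -> [28, 36, 33]

Final heap: [28, 36, 33]


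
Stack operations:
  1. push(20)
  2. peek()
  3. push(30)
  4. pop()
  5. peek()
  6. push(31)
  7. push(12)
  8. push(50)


push(20) -> [20]
peek()->20
push(30) -> [20, 30]
pop()->30, [20]
peek()->20
push(31) -> [20, 31]
push(12) -> [20, 31, 12]
push(50) -> [20, 31, 12, 50]

Final stack: [20, 31, 12, 50]


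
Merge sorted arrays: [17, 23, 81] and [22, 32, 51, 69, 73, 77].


Take 17 from A
Take 22 from B
Take 23 from A
Take 32 from B
Take 51 from B
Take 69 from B
Take 73 from B
Take 77 from B

Merged: [17, 22, 23, 32, 51, 69, 73, 77, 81]


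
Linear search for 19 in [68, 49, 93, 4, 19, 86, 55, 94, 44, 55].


i=0: 68!=19
i=1: 49!=19
i=2: 93!=19
i=3: 4!=19
i=4: 19==19 found!

Found at 4, 5 comps


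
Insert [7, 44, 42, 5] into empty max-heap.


Insert 7: [7]
Insert 44: [44, 7]
Insert 42: [44, 7, 42]
Insert 5: [44, 7, 42, 5]

Final heap: [44, 7, 42, 5]


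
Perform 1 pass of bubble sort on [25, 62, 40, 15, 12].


Initial: [25, 62, 40, 15, 12]
Pass 1: [25, 40, 15, 12, 62] (3 swaps)

After 1 pass: [25, 40, 15, 12, 62]


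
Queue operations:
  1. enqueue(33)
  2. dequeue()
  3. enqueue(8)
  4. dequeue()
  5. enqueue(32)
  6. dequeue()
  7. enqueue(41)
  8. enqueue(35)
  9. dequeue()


enqueue(33) -> [33]
dequeue()->33, []
enqueue(8) -> [8]
dequeue()->8, []
enqueue(32) -> [32]
dequeue()->32, []
enqueue(41) -> [41]
enqueue(35) -> [41, 35]
dequeue()->41, [35]

Final queue: [35]


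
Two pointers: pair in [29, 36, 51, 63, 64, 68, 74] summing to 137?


lo=0(29)+hi=6(74)=103
lo=1(36)+hi=6(74)=110
lo=2(51)+hi=6(74)=125
lo=3(63)+hi=6(74)=137

Yes: 63+74=137


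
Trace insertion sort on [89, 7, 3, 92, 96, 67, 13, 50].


Initial: [89, 7, 3, 92, 96, 67, 13, 50]
Insert 7: [7, 89, 3, 92, 96, 67, 13, 50]
Insert 3: [3, 7, 89, 92, 96, 67, 13, 50]
Insert 92: [3, 7, 89, 92, 96, 67, 13, 50]
Insert 96: [3, 7, 89, 92, 96, 67, 13, 50]
Insert 67: [3, 7, 67, 89, 92, 96, 13, 50]
Insert 13: [3, 7, 13, 67, 89, 92, 96, 50]
Insert 50: [3, 7, 13, 50, 67, 89, 92, 96]

Sorted: [3, 7, 13, 50, 67, 89, 92, 96]


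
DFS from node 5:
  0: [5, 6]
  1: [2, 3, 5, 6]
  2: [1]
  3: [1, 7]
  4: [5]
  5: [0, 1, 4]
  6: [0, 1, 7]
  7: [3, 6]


Visit 5, push [4, 1, 0]
Visit 0, push [6]
Visit 6, push [7, 1]
Visit 1, push [3, 2]
Visit 2, push []
Visit 3, push [7]
Visit 7, push []
Visit 4, push []

DFS order: [5, 0, 6, 1, 2, 3, 7, 4]


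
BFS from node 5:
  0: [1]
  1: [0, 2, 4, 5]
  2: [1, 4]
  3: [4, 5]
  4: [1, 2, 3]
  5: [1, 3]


Visit 5, enqueue [1, 3]
Visit 1, enqueue [0, 2, 4]
Visit 3, enqueue []
Visit 0, enqueue []
Visit 2, enqueue []
Visit 4, enqueue []

BFS order: [5, 1, 3, 0, 2, 4]


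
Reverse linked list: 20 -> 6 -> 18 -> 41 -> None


Step 1: curr=20, set curr.next=prev(None) | reversed so far: 20
Step 2: curr=6, set curr.next=prev(20) | reversed so far: 6 -> 20
Step 3: curr=18, set curr.next=prev(6) | reversed so far: 18 -> 6 -> 20
Step 4: curr=41, set curr.next=prev(18) | reversed so far: 41 -> 18 -> 6 -> 20

41 -> 18 -> 6 -> 20 -> None


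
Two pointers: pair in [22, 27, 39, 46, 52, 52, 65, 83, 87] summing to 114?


lo=0(22)+hi=8(87)=109
lo=1(27)+hi=8(87)=114

Yes: 27+87=114


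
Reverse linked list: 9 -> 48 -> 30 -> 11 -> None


Step 1: curr=9, set curr.next=prev(None) | reversed so far: 9
Step 2: curr=48, set curr.next=prev(9) | reversed so far: 48 -> 9
Step 3: curr=30, set curr.next=prev(48) | reversed so far: 30 -> 48 -> 9
Step 4: curr=11, set curr.next=prev(30) | reversed so far: 11 -> 30 -> 48 -> 9

11 -> 30 -> 48 -> 9 -> None


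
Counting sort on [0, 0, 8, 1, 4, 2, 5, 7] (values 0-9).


Input: [0, 0, 8, 1, 4, 2, 5, 7]
Counts: [2, 1, 1, 0, 1, 1, 0, 1, 1, 0]

Sorted: [0, 0, 1, 2, 4, 5, 7, 8]


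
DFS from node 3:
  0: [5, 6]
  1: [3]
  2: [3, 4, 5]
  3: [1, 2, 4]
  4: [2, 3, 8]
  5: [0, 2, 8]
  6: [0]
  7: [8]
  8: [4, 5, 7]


Visit 3, push [4, 2, 1]
Visit 1, push []
Visit 2, push [5, 4]
Visit 4, push [8]
Visit 8, push [7, 5]
Visit 5, push [0]
Visit 0, push [6]
Visit 6, push []
Visit 7, push []

DFS order: [3, 1, 2, 4, 8, 5, 0, 6, 7]


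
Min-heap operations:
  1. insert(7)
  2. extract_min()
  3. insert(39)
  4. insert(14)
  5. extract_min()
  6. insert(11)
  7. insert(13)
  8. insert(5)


insert(7) -> [7]
extract_min()->7, []
insert(39) -> [39]
insert(14) -> [14, 39]
extract_min()->14, [39]
insert(11) -> [11, 39]
insert(13) -> [11, 39, 13]
insert(5) -> [5, 11, 13, 39]

Final heap: [5, 11, 13, 39]


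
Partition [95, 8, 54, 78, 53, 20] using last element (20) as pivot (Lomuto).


Pivot: 20
  8 <= 20: swap -> [8, 95, 54, 78, 53, 20]
Place pivot at 1: [8, 20, 54, 78, 53, 95]

Partitioned: [8, 20, 54, 78, 53, 95]


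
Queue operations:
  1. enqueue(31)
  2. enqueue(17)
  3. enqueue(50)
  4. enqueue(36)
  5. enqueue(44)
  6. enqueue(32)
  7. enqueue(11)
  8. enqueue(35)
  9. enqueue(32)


enqueue(31) -> [31]
enqueue(17) -> [31, 17]
enqueue(50) -> [31, 17, 50]
enqueue(36) -> [31, 17, 50, 36]
enqueue(44) -> [31, 17, 50, 36, 44]
enqueue(32) -> [31, 17, 50, 36, 44, 32]
enqueue(11) -> [31, 17, 50, 36, 44, 32, 11]
enqueue(35) -> [31, 17, 50, 36, 44, 32, 11, 35]
enqueue(32) -> [31, 17, 50, 36, 44, 32, 11, 35, 32]

Final queue: [31, 17, 50, 36, 44, 32, 11, 35, 32]


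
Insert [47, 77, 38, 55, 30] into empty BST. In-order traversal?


Insert 47: root
Insert 77: R from 47
Insert 38: L from 47
Insert 55: R from 47 -> L from 77
Insert 30: L from 47 -> L from 38

In-order: [30, 38, 47, 55, 77]


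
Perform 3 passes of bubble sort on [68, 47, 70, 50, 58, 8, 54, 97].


Initial: [68, 47, 70, 50, 58, 8, 54, 97]
Pass 1: [47, 68, 50, 58, 8, 54, 70, 97] (5 swaps)
Pass 2: [47, 50, 58, 8, 54, 68, 70, 97] (4 swaps)
Pass 3: [47, 50, 8, 54, 58, 68, 70, 97] (2 swaps)

After 3 passes: [47, 50, 8, 54, 58, 68, 70, 97]


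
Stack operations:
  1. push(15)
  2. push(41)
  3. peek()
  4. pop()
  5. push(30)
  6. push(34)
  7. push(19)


push(15) -> [15]
push(41) -> [15, 41]
peek()->41
pop()->41, [15]
push(30) -> [15, 30]
push(34) -> [15, 30, 34]
push(19) -> [15, 30, 34, 19]

Final stack: [15, 30, 34, 19]


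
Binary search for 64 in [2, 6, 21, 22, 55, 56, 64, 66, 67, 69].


Step 1: lo=0, hi=9, mid=4, val=55
Step 2: lo=5, hi=9, mid=7, val=66
Step 3: lo=5, hi=6, mid=5, val=56
Step 4: lo=6, hi=6, mid=6, val=64

Found at index 6


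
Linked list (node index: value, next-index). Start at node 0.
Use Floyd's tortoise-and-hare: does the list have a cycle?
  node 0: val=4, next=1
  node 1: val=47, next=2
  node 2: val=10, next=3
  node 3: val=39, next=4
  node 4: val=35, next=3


Floyd's tortoise (slow, +1) and hare (fast, +2):
  init: slow=0, fast=0
  step 1: slow=1, fast=2
  step 2: slow=2, fast=4
  step 3: slow=3, fast=4
  step 4: slow=4, fast=4
  slow == fast at node 4: cycle detected

Cycle: yes


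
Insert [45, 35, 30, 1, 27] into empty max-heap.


Insert 45: [45]
Insert 35: [45, 35]
Insert 30: [45, 35, 30]
Insert 1: [45, 35, 30, 1]
Insert 27: [45, 35, 30, 1, 27]

Final heap: [45, 35, 30, 1, 27]


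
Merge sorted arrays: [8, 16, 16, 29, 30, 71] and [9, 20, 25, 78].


Take 8 from A
Take 9 from B
Take 16 from A
Take 16 from A
Take 20 from B
Take 25 from B
Take 29 from A
Take 30 from A
Take 71 from A

Merged: [8, 9, 16, 16, 20, 25, 29, 30, 71, 78]


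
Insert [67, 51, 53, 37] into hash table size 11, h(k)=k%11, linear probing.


Insert 67: h=1 -> slot 1
Insert 51: h=7 -> slot 7
Insert 53: h=9 -> slot 9
Insert 37: h=4 -> slot 4

Table: [None, 67, None, None, 37, None, None, 51, None, 53, None]


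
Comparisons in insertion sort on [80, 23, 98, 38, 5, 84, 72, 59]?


Algorithm: insertion sort
Input: [80, 23, 98, 38, 5, 84, 72, 59]
Sorted: [5, 23, 38, 59, 72, 80, 84, 98]

20


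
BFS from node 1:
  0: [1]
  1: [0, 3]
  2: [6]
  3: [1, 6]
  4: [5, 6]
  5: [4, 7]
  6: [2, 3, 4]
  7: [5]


Visit 1, enqueue [0, 3]
Visit 0, enqueue []
Visit 3, enqueue [6]
Visit 6, enqueue [2, 4]
Visit 2, enqueue []
Visit 4, enqueue [5]
Visit 5, enqueue [7]
Visit 7, enqueue []

BFS order: [1, 0, 3, 6, 2, 4, 5, 7]


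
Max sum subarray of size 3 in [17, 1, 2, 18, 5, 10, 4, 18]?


[0:3]: 20
[1:4]: 21
[2:5]: 25
[3:6]: 33
[4:7]: 19
[5:8]: 32

Max: 33 at [3:6]


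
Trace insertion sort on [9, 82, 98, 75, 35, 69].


Initial: [9, 82, 98, 75, 35, 69]
Insert 82: [9, 82, 98, 75, 35, 69]
Insert 98: [9, 82, 98, 75, 35, 69]
Insert 75: [9, 75, 82, 98, 35, 69]
Insert 35: [9, 35, 75, 82, 98, 69]
Insert 69: [9, 35, 69, 75, 82, 98]

Sorted: [9, 35, 69, 75, 82, 98]


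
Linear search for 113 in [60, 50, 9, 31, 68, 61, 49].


i=0: 60!=113
i=1: 50!=113
i=2: 9!=113
i=3: 31!=113
i=4: 68!=113
i=5: 61!=113
i=6: 49!=113

Not found, 7 comps


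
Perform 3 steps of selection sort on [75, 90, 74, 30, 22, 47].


Initial: [75, 90, 74, 30, 22, 47]
Step 1: min=22 at 4
  Swap: [22, 90, 74, 30, 75, 47]
Step 2: min=30 at 3
  Swap: [22, 30, 74, 90, 75, 47]
Step 3: min=47 at 5
  Swap: [22, 30, 47, 90, 75, 74]

After 3 steps: [22, 30, 47, 90, 75, 74]


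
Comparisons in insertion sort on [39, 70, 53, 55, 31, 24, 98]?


Algorithm: insertion sort
Input: [39, 70, 53, 55, 31, 24, 98]
Sorted: [24, 31, 39, 53, 55, 70, 98]

15


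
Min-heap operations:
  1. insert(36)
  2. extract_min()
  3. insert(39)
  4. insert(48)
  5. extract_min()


insert(36) -> [36]
extract_min()->36, []
insert(39) -> [39]
insert(48) -> [39, 48]
extract_min()->39, [48]

Final heap: [48]


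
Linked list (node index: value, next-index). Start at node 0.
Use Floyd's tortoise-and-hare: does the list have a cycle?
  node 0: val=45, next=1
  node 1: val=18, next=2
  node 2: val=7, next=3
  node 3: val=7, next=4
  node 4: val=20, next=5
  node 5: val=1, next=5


Floyd's tortoise (slow, +1) and hare (fast, +2):
  init: slow=0, fast=0
  step 1: slow=1, fast=2
  step 2: slow=2, fast=4
  step 3: slow=3, fast=5
  step 4: slow=4, fast=5
  step 5: slow=5, fast=5
  slow == fast at node 5: cycle detected

Cycle: yes


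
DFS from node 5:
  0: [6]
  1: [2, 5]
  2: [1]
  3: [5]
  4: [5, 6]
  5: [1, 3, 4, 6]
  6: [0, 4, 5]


Visit 5, push [6, 4, 3, 1]
Visit 1, push [2]
Visit 2, push []
Visit 3, push []
Visit 4, push [6]
Visit 6, push [0]
Visit 0, push []

DFS order: [5, 1, 2, 3, 4, 6, 0]


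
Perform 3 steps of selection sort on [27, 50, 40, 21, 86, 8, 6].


Initial: [27, 50, 40, 21, 86, 8, 6]
Step 1: min=6 at 6
  Swap: [6, 50, 40, 21, 86, 8, 27]
Step 2: min=8 at 5
  Swap: [6, 8, 40, 21, 86, 50, 27]
Step 3: min=21 at 3
  Swap: [6, 8, 21, 40, 86, 50, 27]

After 3 steps: [6, 8, 21, 40, 86, 50, 27]


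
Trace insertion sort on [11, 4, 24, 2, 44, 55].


Initial: [11, 4, 24, 2, 44, 55]
Insert 4: [4, 11, 24, 2, 44, 55]
Insert 24: [4, 11, 24, 2, 44, 55]
Insert 2: [2, 4, 11, 24, 44, 55]
Insert 44: [2, 4, 11, 24, 44, 55]
Insert 55: [2, 4, 11, 24, 44, 55]

Sorted: [2, 4, 11, 24, 44, 55]


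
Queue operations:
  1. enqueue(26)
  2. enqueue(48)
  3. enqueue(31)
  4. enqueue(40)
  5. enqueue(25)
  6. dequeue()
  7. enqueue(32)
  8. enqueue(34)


enqueue(26) -> [26]
enqueue(48) -> [26, 48]
enqueue(31) -> [26, 48, 31]
enqueue(40) -> [26, 48, 31, 40]
enqueue(25) -> [26, 48, 31, 40, 25]
dequeue()->26, [48, 31, 40, 25]
enqueue(32) -> [48, 31, 40, 25, 32]
enqueue(34) -> [48, 31, 40, 25, 32, 34]

Final queue: [48, 31, 40, 25, 32, 34]


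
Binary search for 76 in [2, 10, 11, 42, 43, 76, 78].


Step 1: lo=0, hi=6, mid=3, val=42
Step 2: lo=4, hi=6, mid=5, val=76

Found at index 5


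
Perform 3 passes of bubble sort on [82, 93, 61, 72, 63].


Initial: [82, 93, 61, 72, 63]
Pass 1: [82, 61, 72, 63, 93] (3 swaps)
Pass 2: [61, 72, 63, 82, 93] (3 swaps)
Pass 3: [61, 63, 72, 82, 93] (1 swaps)

After 3 passes: [61, 63, 72, 82, 93]


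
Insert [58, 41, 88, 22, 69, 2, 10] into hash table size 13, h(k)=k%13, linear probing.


Insert 58: h=6 -> slot 6
Insert 41: h=2 -> slot 2
Insert 88: h=10 -> slot 10
Insert 22: h=9 -> slot 9
Insert 69: h=4 -> slot 4
Insert 2: h=2, 1 probes -> slot 3
Insert 10: h=10, 1 probes -> slot 11

Table: [None, None, 41, 2, 69, None, 58, None, None, 22, 88, 10, None]


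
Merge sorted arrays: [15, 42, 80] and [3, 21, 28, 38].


Take 3 from B
Take 15 from A
Take 21 from B
Take 28 from B
Take 38 from B

Merged: [3, 15, 21, 28, 38, 42, 80]


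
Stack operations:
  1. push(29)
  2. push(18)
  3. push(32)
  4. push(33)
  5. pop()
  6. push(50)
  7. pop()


push(29) -> [29]
push(18) -> [29, 18]
push(32) -> [29, 18, 32]
push(33) -> [29, 18, 32, 33]
pop()->33, [29, 18, 32]
push(50) -> [29, 18, 32, 50]
pop()->50, [29, 18, 32]

Final stack: [29, 18, 32]


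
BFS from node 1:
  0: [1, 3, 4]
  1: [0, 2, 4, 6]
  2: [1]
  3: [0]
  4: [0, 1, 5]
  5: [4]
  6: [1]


Visit 1, enqueue [0, 2, 4, 6]
Visit 0, enqueue [3]
Visit 2, enqueue []
Visit 4, enqueue [5]
Visit 6, enqueue []
Visit 3, enqueue []
Visit 5, enqueue []

BFS order: [1, 0, 2, 4, 6, 3, 5]
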